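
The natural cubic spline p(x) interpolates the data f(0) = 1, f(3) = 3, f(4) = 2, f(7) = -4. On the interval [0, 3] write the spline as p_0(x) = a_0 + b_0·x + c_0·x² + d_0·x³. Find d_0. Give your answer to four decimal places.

-0.0653

With M_i denoting the second derivative at x_i, h_i = 3, 1, 3, and Δ_i = (y_(i+1) − y_i)/h_i = 2/3, -1, -2:
  3·M_0 + 8·M_1 + 1·M_2 = 6(Δ_1 - Δ_0) = -10
  1·M_1 + 8·M_2 + 3·M_3 = 6(Δ_2 - Δ_1) = -6
Natural end conditions: M_0 = M_3 = 0.
Hence M_0 = 0, M_1 = -74/63, M_2 = -38/63, M_3 = 0.
On [0, 3], with p_0(x) = a_0 + b_0·x + c_0·x² + d_0·x³: c_0 = M_0/2 = 0, d_0 = (M_1 - M_0)/(6h_0) = -37/567, b_0 = Δ_0 - h_0(2M_0 + M_1)/6 = 79/63.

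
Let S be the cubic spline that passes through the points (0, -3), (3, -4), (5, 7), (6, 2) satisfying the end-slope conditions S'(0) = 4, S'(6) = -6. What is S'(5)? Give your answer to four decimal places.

-0.9561

With m_i denoting the second derivative at x_i, h_i = 3, 2, 1, and Δ_i = (y_(i+1) − y_i)/h_i = -1/3, 11/2, -5:
  3·m_0 + 10·m_1 + 2·m_2 = 6(Δ_1 - Δ_0) = 35
  2·m_1 + 6·m_2 + 1·m_3 = 6(Δ_2 - Δ_1) = -63
Clamped end conditions give two more equations: 2h_0·m_0 + h_0·m_1 = 6(Δ_0 - S'(0)) = -26 and h_2·m_2 + 2h_2·m_3 = 6(S'(6) - Δ_2) = -6.
Forward elimination and back-substitution give m_0 = -503/57, m_1 = 512/57, m_2 = -808/57, m_3 = 233/57.
On [5, 6], S'(x) = b_2 + 2c_2·(x - 5) + 3d_2·(x - 5)² with b_2 = Δ_2 - h_2(2m_2 + m_3)/6 = -109/114, c_2 = m_2/2 = -404/57, d_2 = (m_3 - m_2)/(6h_2) = 347/114. So S'(5) = -109/114.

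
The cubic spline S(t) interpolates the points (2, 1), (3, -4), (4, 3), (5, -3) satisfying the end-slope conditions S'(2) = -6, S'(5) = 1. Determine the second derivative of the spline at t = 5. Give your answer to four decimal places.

With M_i denoting the second derivative at x_i, h_i = 1, 1, 1, and Δ_i = (y_(i+1) − y_i)/h_i = -5, 7, -6:
  1·M_0 + 4·M_1 + 1·M_2 = 6(Δ_1 - Δ_0) = 72
  1·M_1 + 4·M_2 + 1·M_3 = 6(Δ_2 - Δ_1) = -78
Clamped end conditions give two more equations: 2h_0·M_0 + h_0·M_1 = 6(Δ_0 - S'(2)) = 6 and h_2·M_2 + 2h_2·M_3 = 6(S'(5) - Δ_2) = 42.
Solving the tridiagonal system: M_0 = -182/15, M_1 = 454/15, M_2 = -554/15, M_3 = 592/15.

39.4667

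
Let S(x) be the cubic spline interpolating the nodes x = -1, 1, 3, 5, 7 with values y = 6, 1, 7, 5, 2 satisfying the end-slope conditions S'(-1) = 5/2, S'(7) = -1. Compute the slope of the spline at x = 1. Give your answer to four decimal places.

-0.8125

Put m_i = S'' at the i-th knot. Here h = (2, 2, 2, 2) and Δ = (-5/2, 3, -1, -3/2), so the interior equations h_(i-1)·m_(i-1) + 2(h_(i-1)+h_i)·m_i + h_i·m_(i+1) = 6(Δ_i − Δ_(i-1)) read
  2·m_0 + 8·m_1 + 2·m_2 = 6(Δ_1 - Δ_0) = 33
  2·m_1 + 8·m_2 + 2·m_3 = 6(Δ_2 - Δ_1) = -24
  2·m_2 + 8·m_3 + 2·m_4 = 6(Δ_3 - Δ_2) = -3
Clamped end conditions give two more equations: 2h_0·m_0 + h_0·m_1 = 6(Δ_0 - S'(-1)) = -30 and h_3·m_3 + 2h_3·m_4 = 6(S'(7) - Δ_3) = 3.
Forward elimination and back-substitution give m_0 = -187/16, m_1 = 67/8, m_2 = -85/16, m_3 = 7/8, m_4 = 5/16.
On [1, 3], S'(x) = b_1 + 2c_1·(x - 1) + 3d_1·(x - 1)² with b_1 = Δ_1 - h_1(2m_1 + m_2)/6 = -13/16, c_1 = m_1/2 = 67/16, d_1 = (m_2 - m_1)/(6h_1) = -73/64. So S'(1) = -13/16.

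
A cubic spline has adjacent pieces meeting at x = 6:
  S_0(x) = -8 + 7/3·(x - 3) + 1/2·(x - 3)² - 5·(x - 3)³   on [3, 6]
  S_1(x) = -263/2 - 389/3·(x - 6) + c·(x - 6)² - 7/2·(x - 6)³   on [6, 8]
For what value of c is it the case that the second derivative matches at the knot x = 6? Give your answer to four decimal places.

-44.5000

S_0''(x) = 1 - 30·(x - 3), so S_0''(6) = -89. On the right, S_1''(6) = 2c, so c = -89/2.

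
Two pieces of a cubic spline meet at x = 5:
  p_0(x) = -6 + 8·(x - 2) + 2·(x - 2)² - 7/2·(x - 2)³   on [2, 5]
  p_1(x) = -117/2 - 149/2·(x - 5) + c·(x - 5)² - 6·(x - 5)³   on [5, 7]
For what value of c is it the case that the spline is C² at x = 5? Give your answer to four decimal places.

p_0''(x) = 4 - 21·(x - 2), so p_0''(5) = -59. On the right, p_1''(5) = 2c, so c = -59/2.

-29.5000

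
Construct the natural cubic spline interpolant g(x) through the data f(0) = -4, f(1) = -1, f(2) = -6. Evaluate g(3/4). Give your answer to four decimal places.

-1.0938

Put M_i = g'' at the i-th knot. Here h = (1, 1) and Δ = (3, -5), so the interior equations h_(i-1)·M_(i-1) + 2(h_(i-1)+h_i)·M_i + h_i·M_(i+1) = 6(Δ_i − Δ_(i-1)) read
  1·M_0 + 4·M_1 + 1·M_2 = 6(Δ_1 - Δ_0) = -48
Natural end conditions: M_0 = M_2 = 0.
Forward elimination and back-substitution give M_0 = 0, M_1 = -12, M_2 = 0.
On [0, 1], g(x) = -4 + 5·x + 0·x² - 2·x³.
With x = 3/4: g(3/4) = -35/32.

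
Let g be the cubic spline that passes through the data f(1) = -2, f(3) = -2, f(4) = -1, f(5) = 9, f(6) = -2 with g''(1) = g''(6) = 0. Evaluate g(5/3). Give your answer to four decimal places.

-1.4212

Write M_i for g''(x_i). With h_i = 2, 1, 1, 1 and divided differences Δ_i = 0, 1, 10, -11, the continuity of g' gives the tridiagonal system
  2·M_0 + 6·M_1 + 1·M_2 = 6(Δ_1 - Δ_0) = 6
  1·M_1 + 4·M_2 + 1·M_3 = 6(Δ_2 - Δ_1) = 54
  1·M_2 + 4·M_3 + 1·M_4 = 6(Δ_3 - Δ_2) = -126
Natural end conditions: M_0 = M_4 = 0.
Hence M_0 = 0, M_1 = -126/43, M_2 = 1014/43, M_3 = -1608/43, M_4 = 0.
On [1, 3], g(x) = -2 + 42/43·(x - 1) + 0·(x - 1)² - 21/86·(x - 1)³.
With (x - 1) = 2/3: g(5/3) = -550/387.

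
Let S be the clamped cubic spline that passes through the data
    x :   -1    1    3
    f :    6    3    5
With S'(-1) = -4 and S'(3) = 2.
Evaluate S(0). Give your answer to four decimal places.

Put M_i = S'' at the i-th knot. Here h = (2, 2) and Δ = (-3/2, 1), so the interior equations h_(i-1)·M_(i-1) + 2(h_(i-1)+h_i)·M_i + h_i·M_(i+1) = 6(Δ_i − Δ_(i-1)) read
  2·M_0 + 8·M_1 + 2·M_2 = 6(Δ_1 - Δ_0) = 15
Clamped end conditions give two more equations: 2h_0·M_0 + h_0·M_1 = 6(Δ_0 - S'(-1)) = 15 and h_1·M_1 + 2h_1·M_2 = 6(S'(3) - Δ_1) = 6.
Solving: M_0 = 27/8, M_1 = 3/4, M_2 = 9/8.
On [-1, 1], S(x) = 6 - 4·(x + 1) + 27/16·(x + 1)² - 7/32·(x + 1)³.
With (x + 1) = 1: S(0) = 111/32.

3.4688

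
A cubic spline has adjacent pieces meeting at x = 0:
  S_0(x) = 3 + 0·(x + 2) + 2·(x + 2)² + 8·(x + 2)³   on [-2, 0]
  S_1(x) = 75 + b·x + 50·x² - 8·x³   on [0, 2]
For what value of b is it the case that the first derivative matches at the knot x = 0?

104

S_0'(x) = 0 + 4·(x + 2) + 24·(x + 2)², so S_0'(0) = 104. On the right, S_1'(0) = b, so b = 104.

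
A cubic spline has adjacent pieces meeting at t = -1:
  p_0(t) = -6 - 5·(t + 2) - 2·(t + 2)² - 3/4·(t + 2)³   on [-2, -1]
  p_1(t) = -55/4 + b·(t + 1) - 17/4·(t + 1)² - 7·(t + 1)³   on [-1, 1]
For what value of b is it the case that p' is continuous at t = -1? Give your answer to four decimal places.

-11.2500

p_0'(t) = -5 - 4·(t + 2) - 9/4·(t + 2)², so p_0'(-1) = -45/4. On the right, p_1'(-1) = b, so b = -45/4.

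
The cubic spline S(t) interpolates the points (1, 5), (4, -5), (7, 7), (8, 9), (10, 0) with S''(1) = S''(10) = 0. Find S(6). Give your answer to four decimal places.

2.4057

With σ_i denoting the second derivative at x_i, h_i = 3, 3, 1, 2, and Δ_i = (y_(i+1) − y_i)/h_i = -10/3, 4, 2, -9/2:
  3·σ_0 + 12·σ_1 + 3·σ_2 = 6(Δ_1 - Δ_0) = 44
  3·σ_1 + 8·σ_2 + 1·σ_3 = 6(Δ_2 - Δ_1) = -12
  1·σ_2 + 6·σ_3 + 2·σ_4 = 6(Δ_3 - Δ_2) = -39
Natural end conditions: σ_0 = σ_4 = 0.
Hence σ_0 = 0, σ_1 = 2167/510, σ_2 = -198/85, σ_3 = -1039/170, σ_4 = 0.
On [4, 7], S(t) = -5 + 467/510·(t - 4) + 2167/1020·(t - 4)² - 671/1836·(t - 4)³.
With (t - 4) = 2: S(6) = 5521/2295.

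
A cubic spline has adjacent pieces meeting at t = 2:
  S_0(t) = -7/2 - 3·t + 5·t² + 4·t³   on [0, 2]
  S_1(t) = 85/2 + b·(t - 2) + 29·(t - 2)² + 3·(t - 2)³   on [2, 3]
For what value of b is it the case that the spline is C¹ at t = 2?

65

S_0'(t) = -3 + 10·t + 12·t², so S_0'(2) = 65. On the right, S_1'(2) = b, so b = 65.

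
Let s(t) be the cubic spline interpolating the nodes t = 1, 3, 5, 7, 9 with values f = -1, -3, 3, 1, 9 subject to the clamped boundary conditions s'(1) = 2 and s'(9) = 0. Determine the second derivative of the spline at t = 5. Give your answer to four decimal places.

-6.6250

Put M_i = s'' at the i-th knot. Here h = (2, 2, 2, 2) and Δ = (-1, 3, -1, 4), so the interior equations h_(i-1)·M_(i-1) + 2(h_(i-1)+h_i)·M_i + h_i·M_(i+1) = 6(Δ_i − Δ_(i-1)) read
  2·M_0 + 8·M_1 + 2·M_2 = 6(Δ_1 - Δ_0) = 24
  2·M_1 + 8·M_2 + 2·M_3 = 6(Δ_2 - Δ_1) = -24
  2·M_2 + 8·M_3 + 2·M_4 = 6(Δ_3 - Δ_2) = 30
Clamped end conditions give two more equations: 2h_0·M_0 + h_0·M_1 = 6(Δ_0 - s'(1)) = -18 and h_3·M_3 + 2h_3·M_4 = 6(s'(9) - Δ_3) = -24.
Hence M_0 = -437/56, M_1 = 185/28, M_2 = -53/8, M_3 = 221/28, M_4 = -557/56.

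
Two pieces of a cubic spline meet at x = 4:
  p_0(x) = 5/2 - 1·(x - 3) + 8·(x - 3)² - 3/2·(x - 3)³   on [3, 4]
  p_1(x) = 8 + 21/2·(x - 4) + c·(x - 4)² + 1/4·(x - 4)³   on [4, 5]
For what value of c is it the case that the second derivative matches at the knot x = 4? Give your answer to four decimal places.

p_0''(x) = 16 - 9·(x - 3), so p_0''(4) = 7. On the right, p_1''(4) = 2c, so c = 7/2.

3.5000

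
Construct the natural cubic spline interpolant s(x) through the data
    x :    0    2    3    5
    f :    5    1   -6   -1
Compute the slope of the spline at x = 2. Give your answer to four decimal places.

-6.5143

Put m_i = s'' at the i-th knot. Here h = (2, 1, 2) and Δ = (-2, -7, 5/2), so the interior equations h_(i-1)·m_(i-1) + 2(h_(i-1)+h_i)·m_i + h_i·m_(i+1) = 6(Δ_i − Δ_(i-1)) read
  2·m_0 + 6·m_1 + 1·m_2 = 6(Δ_1 - Δ_0) = -30
  1·m_1 + 6·m_2 + 2·m_3 = 6(Δ_2 - Δ_1) = 57
Natural end conditions: m_0 = m_3 = 0.
Solving the tridiagonal system: m_0 = 0, m_1 = -237/35, m_2 = 372/35, m_3 = 0.
On [2, 3], s'(x) = b_1 + 2c_1·(x - 2) + 3d_1·(x - 2)² with b_1 = Δ_1 - h_1(2m_1 + m_2)/6 = -228/35, c_1 = m_1/2 = -237/70, d_1 = (m_2 - m_1)/(6h_1) = 29/10. So s'(2) = -228/35.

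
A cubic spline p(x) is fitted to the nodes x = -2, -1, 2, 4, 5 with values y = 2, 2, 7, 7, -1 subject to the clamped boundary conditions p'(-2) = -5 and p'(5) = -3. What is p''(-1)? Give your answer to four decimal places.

With σ_i denoting the second derivative at x_i, h_i = 1, 3, 2, 1, and Δ_i = (y_(i+1) − y_i)/h_i = 0, 5/3, 0, -8:
  1·σ_0 + 8·σ_1 + 3·σ_2 = 6(Δ_1 - Δ_0) = 10
  3·σ_1 + 10·σ_2 + 2·σ_3 = 6(Δ_2 - Δ_1) = -10
  2·σ_2 + 6·σ_3 + 1·σ_4 = 6(Δ_3 - Δ_2) = -48
Clamped end conditions give two more equations: 2h_0·σ_0 + h_0·σ_1 = 6(Δ_0 - p'(-2)) = 30 and h_3·σ_3 + 2h_3·σ_4 = 6(p'(5) - Δ_3) = 30.
Solving the tridiagonal system: σ_0 = 581/37, σ_1 = -52/37, σ_2 = 205/111, σ_3 = -1346/111, σ_4 = 2338/111.

-1.4054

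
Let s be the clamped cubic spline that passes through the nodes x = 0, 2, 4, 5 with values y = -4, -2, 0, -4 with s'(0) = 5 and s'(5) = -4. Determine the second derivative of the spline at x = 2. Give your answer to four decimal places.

3.6522

Let M_i = s''(x_i). Step sizes h_i = 2, 2, 1; slopes of the chords Δ_i = (y_(i+1) - y_i)/h_i = 1, 1, -4.
  2·M_0 + 8·M_1 + 2·M_2 = 6(Δ_1 - Δ_0) = 0
  2·M_1 + 6·M_2 + 1·M_3 = 6(Δ_2 - Δ_1) = -30
Clamped end conditions give two more equations: 2h_0·M_0 + h_0·M_1 = 6(Δ_0 - s'(0)) = -24 and h_2·M_2 + 2h_2·M_3 = 6(s'(5) - Δ_2) = 0.
Solving the tridiagonal system: M_0 = -180/23, M_1 = 84/23, M_2 = -156/23, M_3 = 78/23.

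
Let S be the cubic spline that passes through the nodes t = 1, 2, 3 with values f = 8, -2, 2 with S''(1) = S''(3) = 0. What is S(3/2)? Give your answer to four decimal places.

With M_i denoting the second derivative at x_i, h_i = 1, 1, and Δ_i = (y_(i+1) − y_i)/h_i = -10, 4:
  1·M_0 + 4·M_1 + 1·M_2 = 6(Δ_1 - Δ_0) = 84
Natural end conditions: M_0 = M_2 = 0.
Forward elimination and back-substitution give M_0 = 0, M_1 = 21, M_2 = 0.
On [1, 2], S(t) = 8 - 27/2·(t - 1) + 0·(t - 1)² + 7/2·(t - 1)³.
With (t - 1) = 1/2: S(3/2) = 27/16.

1.6875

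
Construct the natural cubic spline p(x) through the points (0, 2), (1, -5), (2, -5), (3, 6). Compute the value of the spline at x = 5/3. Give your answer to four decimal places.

Put M_i = p'' at the i-th knot. Here h = (1, 1, 1) and Δ = (-7, 0, 11), so the interior equations h_(i-1)·M_(i-1) + 2(h_(i-1)+h_i)·M_i + h_i·M_(i+1) = 6(Δ_i − Δ_(i-1)) read
  1·M_0 + 4·M_1 + 1·M_2 = 6(Δ_1 - Δ_0) = 42
  1·M_1 + 4·M_2 + 1·M_3 = 6(Δ_2 - Δ_1) = 66
Natural end conditions: M_0 = M_3 = 0.
Forward elimination and back-substitution give M_0 = 0, M_1 = 34/5, M_2 = 74/5, M_3 = 0.
On [1, 2], p(x) = -5 - 71/15·(x - 1) + 17/5·(x - 1)² + 4/3·(x - 1)³.
With (x - 1) = 2/3: p(5/3) = -2531/405.

-6.2494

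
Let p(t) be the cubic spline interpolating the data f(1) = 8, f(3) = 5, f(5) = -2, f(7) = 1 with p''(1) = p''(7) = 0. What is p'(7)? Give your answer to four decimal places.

2.9667

Write M_i for p''(x_i). With h_i = 2, 2, 2 and divided differences Δ_i = -3/2, -7/2, 3/2, the continuity of p' gives the tridiagonal system
  2·M_0 + 8·M_1 + 2·M_2 = 6(Δ_1 - Δ_0) = -12
  2·M_1 + 8·M_2 + 2·M_3 = 6(Δ_2 - Δ_1) = 30
Natural end conditions: M_0 = M_3 = 0.
Hence M_0 = 0, M_1 = -13/5, M_2 = 22/5, M_3 = 0.
On [5, 7], p'(t) = b_2 + 2c_2·(t - 5) + 3d_2·(t - 5)² with b_2 = Δ_2 - h_2(2M_2 + M_3)/6 = -43/30, c_2 = M_2/2 = 11/5, d_2 = (M_3 - M_2)/(6h_2) = -11/30. So p'(7) = 89/30.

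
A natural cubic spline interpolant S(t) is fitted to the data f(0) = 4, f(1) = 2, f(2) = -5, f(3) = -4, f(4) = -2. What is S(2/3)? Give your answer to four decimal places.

3.3677

Write M_i for S''(x_i). With h_i = 1, 1, 1, 1 and divided differences Δ_i = -2, -7, 1, 2, the continuity of S' gives the tridiagonal system
  1·M_0 + 4·M_1 + 1·M_2 = 6(Δ_1 - Δ_0) = -30
  1·M_1 + 4·M_2 + 1·M_3 = 6(Δ_2 - Δ_1) = 48
  1·M_2 + 4·M_3 + 1·M_4 = 6(Δ_3 - Δ_2) = 6
Natural end conditions: M_0 = M_4 = 0.
Solving: M_0 = 0, M_1 = -159/14, M_2 = 108/7, M_3 = -33/14, M_4 = 0.
On [0, 1], S(t) = 4 - 3/28·t + 0·t² - 53/28·t³.
With t = 2/3: S(2/3) = 1273/378.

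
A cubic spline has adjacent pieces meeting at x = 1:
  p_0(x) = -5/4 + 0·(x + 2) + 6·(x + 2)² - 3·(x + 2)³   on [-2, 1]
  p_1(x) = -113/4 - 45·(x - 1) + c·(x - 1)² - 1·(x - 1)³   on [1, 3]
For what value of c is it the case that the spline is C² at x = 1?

-21

p_0''(x) = 12 - 18·(x + 2), so p_0''(1) = -42. On the right, p_1''(1) = 2c, so c = -21.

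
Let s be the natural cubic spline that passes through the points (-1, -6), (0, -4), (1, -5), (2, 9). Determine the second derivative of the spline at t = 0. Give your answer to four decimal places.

Write m_i for s''(x_i). With h_i = 1, 1, 1 and divided differences Δ_i = 2, -1, 14, the continuity of s' gives the tridiagonal system
  1·m_0 + 4·m_1 + 1·m_2 = 6(Δ_1 - Δ_0) = -18
  1·m_1 + 4·m_2 + 1·m_3 = 6(Δ_2 - Δ_1) = 90
Natural end conditions: m_0 = m_3 = 0.
Solving the tridiagonal system: m_0 = 0, m_1 = -54/5, m_2 = 126/5, m_3 = 0.

-10.8000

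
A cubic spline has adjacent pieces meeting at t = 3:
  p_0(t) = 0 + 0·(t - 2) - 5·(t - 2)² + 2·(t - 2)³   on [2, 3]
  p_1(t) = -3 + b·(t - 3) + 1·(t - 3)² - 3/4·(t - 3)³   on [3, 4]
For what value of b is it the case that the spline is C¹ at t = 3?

-4

p_0'(t) = 0 - 10·(t - 2) + 6·(t - 2)², so p_0'(3) = -4. On the right, p_1'(3) = b, so b = -4.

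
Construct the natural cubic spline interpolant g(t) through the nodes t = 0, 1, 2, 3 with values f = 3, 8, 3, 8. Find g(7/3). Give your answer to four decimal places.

3.4321

Put m_i = g'' at the i-th knot. Here h = (1, 1, 1) and Δ = (5, -5, 5), so the interior equations h_(i-1)·m_(i-1) + 2(h_(i-1)+h_i)·m_i + h_i·m_(i+1) = 6(Δ_i − Δ_(i-1)) read
  1·m_0 + 4·m_1 + 1·m_2 = 6(Δ_1 - Δ_0) = -60
  1·m_1 + 4·m_2 + 1·m_3 = 6(Δ_2 - Δ_1) = 60
Natural end conditions: m_0 = m_3 = 0.
Forward elimination and back-substitution give m_0 = 0, m_1 = -20, m_2 = 20, m_3 = 0.
On [2, 3], g(t) = 3 - 5/3·(t - 2) + 10·(t - 2)² - 10/3·(t - 2)³.
With (t - 2) = 1/3: g(7/3) = 278/81.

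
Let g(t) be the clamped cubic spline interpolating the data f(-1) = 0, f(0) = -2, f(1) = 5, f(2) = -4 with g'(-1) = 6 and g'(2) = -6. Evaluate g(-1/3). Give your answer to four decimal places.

Put m_i = g'' at the i-th knot. Here h = (1, 1, 1) and Δ = (-2, 7, -9), so the interior equations h_(i-1)·m_(i-1) + 2(h_(i-1)+h_i)·m_i + h_i·m_(i+1) = 6(Δ_i − Δ_(i-1)) read
  1·m_0 + 4·m_1 + 1·m_2 = 6(Δ_1 - Δ_0) = 54
  1·m_1 + 4·m_2 + 1·m_3 = 6(Δ_2 - Δ_1) = -96
Clamped end conditions give two more equations: 2h_0·m_0 + h_0·m_1 = 6(Δ_0 - g'(-1)) = -48 and h_2·m_2 + 2h_2·m_3 = 6(g'(2) - Δ_2) = 18.
Solving: m_0 = -204/5, m_1 = 168/5, m_2 = -198/5, m_3 = 144/5.
On [-1, 0], g(t) = 0 + 6·(t + 1) - 102/5·(t + 1)² + 62/5·(t + 1)³.
With (t + 1) = 2/3: g(-1/3) = -188/135.

-1.3926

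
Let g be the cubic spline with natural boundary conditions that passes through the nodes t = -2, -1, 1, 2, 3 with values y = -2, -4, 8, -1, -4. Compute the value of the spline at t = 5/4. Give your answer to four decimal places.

6.4147

With σ_i denoting the second derivative at x_i, h_i = 1, 2, 1, 1, and Δ_i = (y_(i+1) − y_i)/h_i = -2, 6, -9, -3:
  1·σ_0 + 6·σ_1 + 2·σ_2 = 6(Δ_1 - Δ_0) = 48
  2·σ_1 + 6·σ_2 + 1·σ_3 = 6(Δ_2 - Δ_1) = -90
  1·σ_2 + 4·σ_3 + 1·σ_4 = 6(Δ_3 - Δ_2) = 36
Natural end conditions: σ_0 = σ_4 = 0.
Solving: σ_0 = 0, σ_1 = 948/61, σ_2 = -1380/61, σ_3 = 894/61, σ_4 = 0.
On [1, 2], g(t) = 8 - 238/61·(t - 1) - 690/61·(t - 1)² + 379/61·(t - 1)³.
With (t - 1) = 1/4: g(5/4) = 25043/3904.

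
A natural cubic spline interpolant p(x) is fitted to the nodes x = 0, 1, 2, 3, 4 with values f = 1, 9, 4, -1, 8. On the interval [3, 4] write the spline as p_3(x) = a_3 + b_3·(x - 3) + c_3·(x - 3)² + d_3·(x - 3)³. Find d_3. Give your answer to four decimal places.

-3.5179

Put m_i = p'' at the i-th knot. Here h = (1, 1, 1, 1) and Δ = (8, -5, -5, 9), so the interior equations h_(i-1)·m_(i-1) + 2(h_(i-1)+h_i)·m_i + h_i·m_(i+1) = 6(Δ_i − Δ_(i-1)) read
  1·m_0 + 4·m_1 + 1·m_2 = 6(Δ_1 - Δ_0) = -78
  1·m_1 + 4·m_2 + 1·m_3 = 6(Δ_2 - Δ_1) = 0
  1·m_2 + 4·m_3 + 1·m_4 = 6(Δ_3 - Δ_2) = 84
Natural end conditions: m_0 = m_4 = 0.
Forward elimination and back-substitution give m_0 = 0, m_1 = -543/28, m_2 = -3/7, m_3 = 591/28, m_4 = 0.
On [3, 4], with p_3(x) = a_3 + b_3·(x - 3) + c_3·(x - 3)² + d_3·(x - 3)³: c_3 = m_3/2 = 591/56, d_3 = (m_4 - m_3)/(6h_3) = -197/56, b_3 = Δ_3 - h_3(2m_3 + m_4)/6 = 55/28.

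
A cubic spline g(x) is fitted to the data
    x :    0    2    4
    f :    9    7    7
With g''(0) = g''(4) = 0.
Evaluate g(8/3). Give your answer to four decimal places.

With M_i denoting the second derivative at x_i, h_i = 2, 2, and Δ_i = (y_(i+1) − y_i)/h_i = -1, 0:
  2·M_0 + 8·M_1 + 2·M_2 = 6(Δ_1 - Δ_0) = 6
Natural end conditions: M_0 = M_2 = 0.
Forward elimination and back-substitution give M_0 = 0, M_1 = 3/4, M_2 = 0.
On [2, 4], g(x) = 7 - 1/2·(x - 2) + 3/8·(x - 2)² - 1/16·(x - 2)³.
With (x - 2) = 2/3: g(8/3) = 184/27.

6.8148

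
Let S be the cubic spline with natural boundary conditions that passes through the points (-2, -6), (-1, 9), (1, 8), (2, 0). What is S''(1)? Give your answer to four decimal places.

-2.6250

Write M_i for S''(x_i). With h_i = 1, 2, 1 and divided differences Δ_i = 15, -1/2, -8, the continuity of S' gives the tridiagonal system
  1·M_0 + 6·M_1 + 2·M_2 = 6(Δ_1 - Δ_0) = -93
  2·M_1 + 6·M_2 + 1·M_3 = 6(Δ_2 - Δ_1) = -45
Natural end conditions: M_0 = M_3 = 0.
Solving the tridiagonal system: M_0 = 0, M_1 = -117/8, M_2 = -21/8, M_3 = 0.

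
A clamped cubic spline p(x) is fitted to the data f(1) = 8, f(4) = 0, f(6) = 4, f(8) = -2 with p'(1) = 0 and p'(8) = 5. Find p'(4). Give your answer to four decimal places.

Write σ_i for p''(x_i). With h_i = 3, 2, 2 and divided differences Δ_i = -8/3, 2, -3, the continuity of p' gives the tridiagonal system
  3·σ_0 + 10·σ_1 + 2·σ_2 = 6(Δ_1 - Δ_0) = 28
  2·σ_1 + 8·σ_2 + 2·σ_3 = 6(Δ_2 - Δ_1) = -30
Clamped end conditions give two more equations: 2h_0·σ_0 + h_0·σ_1 = 6(Δ_0 - p'(1)) = -16 and h_2·σ_2 + 2h_2·σ_3 = 6(p'(8) - Δ_2) = 48.
Forward elimination and back-substitution give σ_0 = -656/111, σ_1 = 240/37, σ_2 = -354/37, σ_3 = 621/37.
On [4, 6], p'(x) = b_1 + 2c_1·(x - 4) + 3d_1·(x - 4)² with b_1 = Δ_1 - h_1(2σ_1 + σ_2)/6 = 32/37, c_1 = σ_1/2 = 120/37, d_1 = (σ_2 - σ_1)/(6h_1) = -99/74. So p'(4) = 32/37.

0.8649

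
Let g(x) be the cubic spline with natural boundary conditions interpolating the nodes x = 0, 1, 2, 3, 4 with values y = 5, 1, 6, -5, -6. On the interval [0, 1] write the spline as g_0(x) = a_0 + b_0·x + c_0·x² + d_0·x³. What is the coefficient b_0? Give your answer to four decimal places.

Write M_i for g''(x_i). With h_i = 1, 1, 1, 1 and divided differences Δ_i = -4, 5, -11, -1, the continuity of g' gives the tridiagonal system
  1·M_0 + 4·M_1 + 1·M_2 = 6(Δ_1 - Δ_0) = 54
  1·M_1 + 4·M_2 + 1·M_3 = 6(Δ_2 - Δ_1) = -96
  1·M_2 + 4·M_3 + 1·M_4 = 6(Δ_3 - Δ_2) = 60
Natural end conditions: M_0 = M_4 = 0.
Forward elimination and back-substitution give M_0 = 0, M_1 = 627/28, M_2 = -249/7, M_3 = 669/28, M_4 = 0.
On [0, 1], with g_0(x) = a_0 + b_0·x + c_0·x² + d_0·x³: c_0 = M_0/2 = 0, d_0 = (M_1 - M_0)/(6h_0) = 209/56, b_0 = Δ_0 - h_0(2M_0 + M_1)/6 = -433/56.

-7.7321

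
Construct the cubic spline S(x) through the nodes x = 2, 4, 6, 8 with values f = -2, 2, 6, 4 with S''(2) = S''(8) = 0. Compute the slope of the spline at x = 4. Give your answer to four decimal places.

Put M_i = S'' at the i-th knot. Here h = (2, 2, 2) and Δ = (2, 2, -1), so the interior equations h_(i-1)·M_(i-1) + 2(h_(i-1)+h_i)·M_i + h_i·M_(i+1) = 6(Δ_i − Δ_(i-1)) read
  2·M_0 + 8·M_1 + 2·M_2 = 6(Δ_1 - Δ_0) = 0
  2·M_1 + 8·M_2 + 2·M_3 = 6(Δ_2 - Δ_1) = -18
Natural end conditions: M_0 = M_3 = 0.
Hence M_0 = 0, M_1 = 3/5, M_2 = -12/5, M_3 = 0.
On [4, 6], S'(x) = b_1 + 2c_1·(x - 4) + 3d_1·(x - 4)² with b_1 = Δ_1 - h_1(2M_1 + M_2)/6 = 12/5, c_1 = M_1/2 = 3/10, d_1 = (M_2 - M_1)/(6h_1) = -1/4. So S'(4) = 12/5.

2.4000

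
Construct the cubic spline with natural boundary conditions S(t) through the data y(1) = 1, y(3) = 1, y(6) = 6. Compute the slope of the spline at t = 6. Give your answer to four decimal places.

Put σ_i = S'' at the i-th knot. Here h = (2, 3) and Δ = (0, 5/3), so the interior equations h_(i-1)·σ_(i-1) + 2(h_(i-1)+h_i)·σ_i + h_i·σ_(i+1) = 6(Δ_i − Δ_(i-1)) read
  2·σ_0 + 10·σ_1 + 3·σ_2 = 6(Δ_1 - Δ_0) = 10
Natural end conditions: σ_0 = σ_2 = 0.
Hence σ_0 = 0, σ_1 = 1, σ_2 = 0.
On [3, 6], S'(t) = b_1 + 2c_1·(t - 3) + 3d_1·(t - 3)² with b_1 = Δ_1 - h_1(2σ_1 + σ_2)/6 = 2/3, c_1 = σ_1/2 = 1/2, d_1 = (σ_2 - σ_1)/(6h_1) = -1/18. So S'(6) = 13/6.

2.1667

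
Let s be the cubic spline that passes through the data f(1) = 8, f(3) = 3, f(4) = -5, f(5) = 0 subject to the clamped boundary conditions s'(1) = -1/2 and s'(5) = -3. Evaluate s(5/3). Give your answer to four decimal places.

7.9562

With M_i denoting the second derivative at x_i, h_i = 2, 1, 1, and Δ_i = (y_(i+1) − y_i)/h_i = -5/2, -8, 5:
  2·M_0 + 6·M_1 + 1·M_2 = 6(Δ_1 - Δ_0) = -33
  1·M_1 + 4·M_2 + 1·M_3 = 6(Δ_2 - Δ_1) = 78
Clamped end conditions give two more equations: 2h_0·M_0 + h_0·M_1 = 6(Δ_0 - s'(1)) = -12 and h_2·M_2 + 2h_2·M_3 = 6(s'(5) - Δ_2) = -48.
Forward elimination and back-substitution give M_0 = 65/22, M_1 = -131/11, M_2 = 358/11, M_3 = -443/11.
On [1, 3], s(x) = 8 - 1/2·(x - 1) + 65/44·(x - 1)² - 109/88·(x - 1)³.
With (x - 1) = 2/3: s(5/3) = 2363/297.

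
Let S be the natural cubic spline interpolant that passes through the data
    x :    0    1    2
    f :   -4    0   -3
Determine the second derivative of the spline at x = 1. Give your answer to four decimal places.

-10.5000

With M_i denoting the second derivative at x_i, h_i = 1, 1, and Δ_i = (y_(i+1) − y_i)/h_i = 4, -3:
  1·M_0 + 4·M_1 + 1·M_2 = 6(Δ_1 - Δ_0) = -42
Natural end conditions: M_0 = M_2 = 0.
Hence M_0 = 0, M_1 = -21/2, M_2 = 0.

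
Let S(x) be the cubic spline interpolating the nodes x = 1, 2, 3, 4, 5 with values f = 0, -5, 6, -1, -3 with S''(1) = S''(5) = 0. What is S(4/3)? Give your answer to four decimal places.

-3.3439

With σ_i denoting the second derivative at x_i, h_i = 1, 1, 1, 1, and Δ_i = (y_(i+1) − y_i)/h_i = -5, 11, -7, -2:
  1·σ_0 + 4·σ_1 + 1·σ_2 = 6(Δ_1 - Δ_0) = 96
  1·σ_1 + 4·σ_2 + 1·σ_3 = 6(Δ_2 - Δ_1) = -108
  1·σ_2 + 4·σ_3 + 1·σ_4 = 6(Δ_3 - Δ_2) = 30
Natural end conditions: σ_0 = σ_4 = 0.
Forward elimination and back-substitution give σ_0 = 0, σ_1 = 951/28, σ_2 = -279/7, σ_3 = 489/28, σ_4 = 0.
On [1, 2], S(x) = 0 - 597/56·(x - 1) + 0·(x - 1)² + 317/56·(x - 1)³.
With (x - 1) = 1/3: S(4/3) = -632/189.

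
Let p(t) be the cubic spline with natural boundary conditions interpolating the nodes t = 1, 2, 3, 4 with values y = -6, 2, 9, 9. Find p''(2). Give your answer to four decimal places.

Put M_i = p'' at the i-th knot. Here h = (1, 1, 1) and Δ = (8, 7, 0), so the interior equations h_(i-1)·M_(i-1) + 2(h_(i-1)+h_i)·M_i + h_i·M_(i+1) = 6(Δ_i − Δ_(i-1)) read
  1·M_0 + 4·M_1 + 1·M_2 = 6(Δ_1 - Δ_0) = -6
  1·M_1 + 4·M_2 + 1·M_3 = 6(Δ_2 - Δ_1) = -42
Natural end conditions: M_0 = M_3 = 0.
Solving the tridiagonal system: M_0 = 0, M_1 = 6/5, M_2 = -54/5, M_3 = 0.

1.2000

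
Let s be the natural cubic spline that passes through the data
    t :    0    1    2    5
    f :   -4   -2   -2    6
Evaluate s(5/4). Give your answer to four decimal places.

Let M_i = s''(x_i). Step sizes h_i = 1, 1, 3; slopes of the chords Δ_i = (y_(i+1) - y_i)/h_i = 2, 0, 8/3.
  1·M_0 + 4·M_1 + 1·M_2 = 6(Δ_1 - Δ_0) = -12
  1·M_1 + 8·M_2 + 3·M_3 = 6(Δ_2 - Δ_1) = 16
Natural end conditions: M_0 = M_3 = 0.
Forward elimination and back-substitution give M_0 = 0, M_1 = -112/31, M_2 = 76/31, M_3 = 0.
On [1, 2], s(t) = -2 + 74/93·(t - 1) - 56/31·(t - 1)² + 94/93·(t - 1)³.
With (t - 1) = 1/4: s(5/4) = -1883/992.

-1.8982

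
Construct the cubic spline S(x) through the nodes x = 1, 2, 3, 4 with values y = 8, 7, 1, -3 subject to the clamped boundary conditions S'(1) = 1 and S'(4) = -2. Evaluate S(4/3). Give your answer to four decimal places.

8.1852

Write M_i for S''(x_i). With h_i = 1, 1, 1 and divided differences Δ_i = -1, -6, -4, the continuity of S' gives the tridiagonal system
  1·M_0 + 4·M_1 + 1·M_2 = 6(Δ_1 - Δ_0) = -30
  1·M_1 + 4·M_2 + 1·M_3 = 6(Δ_2 - Δ_1) = 12
Clamped end conditions give two more equations: 2h_0·M_0 + h_0·M_1 = 6(Δ_0 - S'(1)) = -12 and h_2·M_2 + 2h_2·M_3 = 6(S'(4) - Δ_2) = 12.
Hence M_0 = -2, M_1 = -8, M_2 = 4, M_3 = 4.
On [1, 2], S(x) = 8 + 1·(x - 1) - 1·(x - 1)² - 1·(x - 1)³.
With (x - 1) = 1/3: S(4/3) = 221/27.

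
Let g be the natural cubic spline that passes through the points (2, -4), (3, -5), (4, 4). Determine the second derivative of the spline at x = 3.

Put σ_i = g'' at the i-th knot. Here h = (1, 1) and Δ = (-1, 9), so the interior equations h_(i-1)·σ_(i-1) + 2(h_(i-1)+h_i)·σ_i + h_i·σ_(i+1) = 6(Δ_i − Δ_(i-1)) read
  1·σ_0 + 4·σ_1 + 1·σ_2 = 6(Δ_1 - Δ_0) = 60
Natural end conditions: σ_0 = σ_2 = 0.
Solving: σ_0 = 0, σ_1 = 15, σ_2 = 0.

15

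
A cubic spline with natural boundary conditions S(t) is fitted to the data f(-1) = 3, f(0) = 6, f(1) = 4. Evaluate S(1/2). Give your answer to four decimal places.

5.4688

Write σ_i for S''(x_i). With h_i = 1, 1 and divided differences Δ_i = 3, -2, the continuity of S' gives the tridiagonal system
  1·σ_0 + 4·σ_1 + 1·σ_2 = 6(Δ_1 - Δ_0) = -30
Natural end conditions: σ_0 = σ_2 = 0.
Solving: σ_0 = 0, σ_1 = -15/2, σ_2 = 0.
On [0, 1], S(t) = 6 + 1/2·t - 15/4·t² + 5/4·t³.
With t = 1/2: S(1/2) = 175/32.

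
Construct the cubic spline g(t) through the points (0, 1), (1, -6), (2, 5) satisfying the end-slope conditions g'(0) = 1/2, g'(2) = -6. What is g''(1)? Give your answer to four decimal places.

With m_i denoting the second derivative at x_i, h_i = 1, 1, and Δ_i = (y_(i+1) − y_i)/h_i = -7, 11:
  1·m_0 + 4·m_1 + 1·m_2 = 6(Δ_1 - Δ_0) = 108
Clamped end conditions give two more equations: 2h_0·m_0 + h_0·m_1 = 6(Δ_0 - g'(0)) = -45 and h_1·m_1 + 2h_1·m_2 = 6(g'(2) - Δ_1) = -102.
Solving: m_0 = -211/4, m_1 = 121/2, m_2 = -325/4.

60.5000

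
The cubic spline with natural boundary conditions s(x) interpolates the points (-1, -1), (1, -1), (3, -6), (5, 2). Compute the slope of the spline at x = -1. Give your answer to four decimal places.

Let σ_i = s''(x_i). Step sizes h_i = 2, 2, 2; slopes of the chords Δ_i = (y_(i+1) - y_i)/h_i = 0, -5/2, 4.
  2·σ_0 + 8·σ_1 + 2·σ_2 = 6(Δ_1 - Δ_0) = -15
  2·σ_1 + 8·σ_2 + 2·σ_3 = 6(Δ_2 - Δ_1) = 39
Natural end conditions: σ_0 = σ_3 = 0.
Solving the tridiagonal system: σ_0 = 0, σ_1 = -33/10, σ_2 = 57/10, σ_3 = 0.
On [-1, 1], s'(x) = b_0 + 2c_0·(x + 1) + 3d_0·(x + 1)² with b_0 = Δ_0 - h_0(2σ_0 + σ_1)/6 = 11/10, c_0 = σ_0/2 = 0, d_0 = (σ_1 - σ_0)/(6h_0) = -11/40. So s'(-1) = 11/10.

1.1000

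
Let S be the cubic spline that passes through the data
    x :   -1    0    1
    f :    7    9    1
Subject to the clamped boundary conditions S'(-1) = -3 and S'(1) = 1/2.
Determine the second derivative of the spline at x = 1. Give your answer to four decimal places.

Put σ_i = S'' at the i-th knot. Here h = (1, 1) and Δ = (2, -8), so the interior equations h_(i-1)·σ_(i-1) + 2(h_(i-1)+h_i)·σ_i + h_i·σ_(i+1) = 6(Δ_i − Δ_(i-1)) read
  1·σ_0 + 4·σ_1 + 1·σ_2 = 6(Δ_1 - Δ_0) = -60
Clamped end conditions give two more equations: 2h_0·σ_0 + h_0·σ_1 = 6(Δ_0 - S'(-1)) = 30 and h_1·σ_1 + 2h_1·σ_2 = 6(S'(1) - Δ_1) = 51.
Hence σ_0 = 127/4, σ_1 = -67/2, σ_2 = 169/4.

42.2500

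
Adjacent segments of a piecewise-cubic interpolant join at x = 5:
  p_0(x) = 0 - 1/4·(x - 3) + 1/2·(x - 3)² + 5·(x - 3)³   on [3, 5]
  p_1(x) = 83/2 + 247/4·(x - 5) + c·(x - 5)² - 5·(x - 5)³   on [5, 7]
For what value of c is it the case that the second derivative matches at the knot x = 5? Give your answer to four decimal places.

p_0''(x) = 1 + 30·(x - 3), so p_0''(5) = 61. On the right, p_1''(5) = 2c, so c = 61/2.

30.5000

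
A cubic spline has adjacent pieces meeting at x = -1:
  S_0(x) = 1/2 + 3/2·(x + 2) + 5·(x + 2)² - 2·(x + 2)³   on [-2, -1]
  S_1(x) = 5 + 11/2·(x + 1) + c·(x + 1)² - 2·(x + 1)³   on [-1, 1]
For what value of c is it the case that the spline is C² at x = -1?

S_0''(x) = 10 - 12·(x + 2), so S_0''(-1) = -2. On the right, S_1''(-1) = 2c, so c = -1.

-1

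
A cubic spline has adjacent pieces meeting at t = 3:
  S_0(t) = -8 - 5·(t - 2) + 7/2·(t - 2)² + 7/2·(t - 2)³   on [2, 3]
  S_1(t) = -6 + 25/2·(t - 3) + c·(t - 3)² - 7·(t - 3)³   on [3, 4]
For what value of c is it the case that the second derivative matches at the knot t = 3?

S_0''(t) = 7 + 21·(t - 2), so S_0''(3) = 28. On the right, S_1''(3) = 2c, so c = 14.

14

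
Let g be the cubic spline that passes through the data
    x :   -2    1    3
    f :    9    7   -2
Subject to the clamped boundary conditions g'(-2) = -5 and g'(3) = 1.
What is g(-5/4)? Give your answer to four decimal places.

7.1055

Put M_i = g'' at the i-th knot. Here h = (3, 2) and Δ = (-2/3, -9/2), so the interior equations h_(i-1)·M_(i-1) + 2(h_(i-1)+h_i)·M_i + h_i·M_(i+1) = 6(Δ_i − Δ_(i-1)) read
  3·M_0 + 10·M_1 + 2·M_2 = 6(Δ_1 - Δ_0) = -23
Clamped end conditions give two more equations: 2h_0·M_0 + h_0·M_1 = 6(Δ_0 - g'(-2)) = 26 and h_1·M_1 + 2h_1·M_2 = 6(g'(3) - Δ_1) = 33.
Hence M_0 = 47/6, M_1 = -7, M_2 = 47/4.
On [-2, 1], g(x) = 9 - 5·(x + 2) + 47/12·(x + 2)² - 89/108·(x + 2)³.
With (x + 2) = 3/4: g(-5/4) = 1819/256.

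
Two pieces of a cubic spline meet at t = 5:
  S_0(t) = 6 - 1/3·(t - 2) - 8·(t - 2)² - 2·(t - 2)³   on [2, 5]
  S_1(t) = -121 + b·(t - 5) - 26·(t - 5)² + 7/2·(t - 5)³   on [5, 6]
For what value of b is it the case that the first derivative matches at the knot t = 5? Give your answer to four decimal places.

-102.3333

S_0'(t) = -1/3 - 16·(t - 2) - 6·(t - 2)², so S_0'(5) = -307/3. On the right, S_1'(5) = b, so b = -307/3.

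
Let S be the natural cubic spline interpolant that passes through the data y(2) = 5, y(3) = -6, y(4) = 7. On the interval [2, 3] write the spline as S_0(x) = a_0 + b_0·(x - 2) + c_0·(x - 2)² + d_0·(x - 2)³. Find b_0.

-17

Let m_i = S''(x_i). Step sizes h_i = 1, 1; slopes of the chords Δ_i = (y_(i+1) - y_i)/h_i = -11, 13.
  1·m_0 + 4·m_1 + 1·m_2 = 6(Δ_1 - Δ_0) = 144
Natural end conditions: m_0 = m_2 = 0.
Hence m_0 = 0, m_1 = 36, m_2 = 0.
On [2, 3], with S_0(x) = a_0 + b_0·(x - 2) + c_0·(x - 2)² + d_0·(x - 2)³: c_0 = m_0/2 = 0, d_0 = (m_1 - m_0)/(6h_0) = 6, b_0 = Δ_0 - h_0(2m_0 + m_1)/6 = -17.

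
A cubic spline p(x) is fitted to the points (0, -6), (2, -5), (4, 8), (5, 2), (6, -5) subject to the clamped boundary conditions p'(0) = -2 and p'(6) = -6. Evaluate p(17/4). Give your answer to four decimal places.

Write m_i for p''(x_i). With h_i = 2, 2, 1, 1 and divided differences Δ_i = 1/2, 13/2, -6, -7, the continuity of p' gives the tridiagonal system
  2·m_0 + 8·m_1 + 2·m_2 = 6(Δ_1 - Δ_0) = 36
  2·m_1 + 6·m_2 + 1·m_3 = 6(Δ_2 - Δ_1) = -75
  1·m_2 + 4·m_3 + 1·m_4 = 6(Δ_3 - Δ_2) = -6
Clamped end conditions give two more equations: 2h_0·m_0 + h_0·m_1 = 6(Δ_0 - p'(0)) = 15 and h_3·m_3 + 2h_3·m_4 = 6(p'(6) - Δ_3) = 6.
Forward elimination and back-substitution give m_0 = -11/21, m_1 = 359/42, m_2 = -47/3, m_3 = 40/21, m_4 = 43/21.
On [4, 5], p(x) = 8 - 23/21·(x - 4) - 47/6·(x - 4)² + 41/14·(x - 4)³.
With (x - 4) = 1/4: p(17/4) = 6525/896.

7.2824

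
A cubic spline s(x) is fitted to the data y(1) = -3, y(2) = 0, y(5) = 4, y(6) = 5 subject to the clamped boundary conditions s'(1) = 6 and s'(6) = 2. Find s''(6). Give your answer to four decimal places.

Write M_i for s''(x_i). With h_i = 1, 3, 1 and divided differences Δ_i = 3, 4/3, 1, the continuity of s' gives the tridiagonal system
  1·M_0 + 8·M_1 + 3·M_2 = 6(Δ_1 - Δ_0) = -10
  3·M_1 + 8·M_2 + 1·M_3 = 6(Δ_2 - Δ_1) = -2
Clamped end conditions give two more equations: 2h_0·M_0 + h_0·M_1 = 6(Δ_0 - s'(1)) = -18 and h_2·M_2 + 2h_2·M_3 = 6(s'(6) - Δ_2) = 6.
Forward elimination and back-substitution give M_0 = -572/63, M_1 = 10/63, M_2 = -46/63, M_3 = 212/63.

3.3651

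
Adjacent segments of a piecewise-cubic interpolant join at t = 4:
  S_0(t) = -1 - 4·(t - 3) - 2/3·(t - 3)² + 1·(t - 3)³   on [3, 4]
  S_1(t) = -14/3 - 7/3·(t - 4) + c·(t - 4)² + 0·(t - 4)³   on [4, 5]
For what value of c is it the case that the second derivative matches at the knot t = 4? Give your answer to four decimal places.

2.3333

S_0''(t) = -4/3 + 6·(t - 3), so S_0''(4) = 14/3. On the right, S_1''(4) = 2c, so c = 7/3.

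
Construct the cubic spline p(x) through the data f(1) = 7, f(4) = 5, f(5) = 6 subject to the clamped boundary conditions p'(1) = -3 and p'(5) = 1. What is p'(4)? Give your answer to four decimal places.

0.8750

With M_i denoting the second derivative at x_i, h_i = 3, 1, and Δ_i = (y_(i+1) − y_i)/h_i = -2/3, 1:
  3·M_0 + 8·M_1 + 1·M_2 = 6(Δ_1 - Δ_0) = 10
Clamped end conditions give two more equations: 2h_0·M_0 + h_0·M_1 = 6(Δ_0 - p'(1)) = 14 and h_1·M_1 + 2h_1·M_2 = 6(p'(5) - Δ_1) = 0.
Forward elimination and back-substitution give M_0 = 25/12, M_1 = 1/2, M_2 = -1/4.
On [4, 5], p'(x) = b_1 + 2c_1·(x - 4) + 3d_1·(x - 4)² with b_1 = Δ_1 - h_1(2M_1 + M_2)/6 = 7/8, c_1 = M_1/2 = 1/4, d_1 = (M_2 - M_1)/(6h_1) = -1/8. So p'(4) = 7/8.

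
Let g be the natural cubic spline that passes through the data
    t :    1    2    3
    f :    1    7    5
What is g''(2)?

Write σ_i for g''(x_i). With h_i = 1, 1 and divided differences Δ_i = 6, -2, the continuity of g' gives the tridiagonal system
  1·σ_0 + 4·σ_1 + 1·σ_2 = 6(Δ_1 - Δ_0) = -48
Natural end conditions: σ_0 = σ_2 = 0.
Solving the tridiagonal system: σ_0 = 0, σ_1 = -12, σ_2 = 0.

-12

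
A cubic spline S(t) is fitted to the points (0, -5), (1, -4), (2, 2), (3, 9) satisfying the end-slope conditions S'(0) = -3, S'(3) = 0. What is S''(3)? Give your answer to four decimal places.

-24.4000

Let M_i = S''(x_i). Step sizes h_i = 1, 1, 1; slopes of the chords Δ_i = (y_(i+1) - y_i)/h_i = 1, 6, 7.
  1·M_0 + 4·M_1 + 1·M_2 = 6(Δ_1 - Δ_0) = 30
  1·M_1 + 4·M_2 + 1·M_3 = 6(Δ_2 - Δ_1) = 6
Clamped end conditions give two more equations: 2h_0·M_0 + h_0·M_1 = 6(Δ_0 - S'(0)) = 24 and h_2·M_2 + 2h_2·M_3 = 6(S'(3) - Δ_2) = -42.
Hence M_0 = 52/5, M_1 = 16/5, M_2 = 34/5, M_3 = -122/5.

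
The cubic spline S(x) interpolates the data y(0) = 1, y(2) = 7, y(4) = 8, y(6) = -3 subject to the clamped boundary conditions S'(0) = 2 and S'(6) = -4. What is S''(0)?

2

Let M_i = S''(x_i). Step sizes h_i = 2, 2, 2; slopes of the chords Δ_i = (y_(i+1) - y_i)/h_i = 3, 1/2, -11/2.
  2·M_0 + 8·M_1 + 2·M_2 = 6(Δ_1 - Δ_0) = -15
  2·M_1 + 8·M_2 + 2·M_3 = 6(Δ_2 - Δ_1) = -36
Clamped end conditions give two more equations: 2h_0·M_0 + h_0·M_1 = 6(Δ_0 - S'(0)) = 6 and h_2·M_2 + 2h_2·M_3 = 6(S'(6) - Δ_2) = 9.
Solving the tridiagonal system: M_0 = 2, M_1 = -1, M_2 = -11/2, M_3 = 5.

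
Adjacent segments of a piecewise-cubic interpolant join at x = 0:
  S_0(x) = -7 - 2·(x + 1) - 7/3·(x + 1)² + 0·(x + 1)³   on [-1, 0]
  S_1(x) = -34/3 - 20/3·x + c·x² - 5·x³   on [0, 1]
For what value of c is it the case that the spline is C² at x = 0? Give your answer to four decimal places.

S_0''(x) = -14/3 + 0·(x + 1), so S_0''(0) = -14/3. On the right, S_1''(0) = 2c, so c = -7/3.

-2.3333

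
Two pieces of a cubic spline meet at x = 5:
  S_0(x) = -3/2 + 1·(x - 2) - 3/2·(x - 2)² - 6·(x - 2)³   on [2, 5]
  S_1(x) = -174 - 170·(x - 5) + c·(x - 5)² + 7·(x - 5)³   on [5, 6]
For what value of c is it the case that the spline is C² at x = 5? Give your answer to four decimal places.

S_0''(x) = -3 - 36·(x - 2), so S_0''(5) = -111. On the right, S_1''(5) = 2c, so c = -111/2.

-55.5000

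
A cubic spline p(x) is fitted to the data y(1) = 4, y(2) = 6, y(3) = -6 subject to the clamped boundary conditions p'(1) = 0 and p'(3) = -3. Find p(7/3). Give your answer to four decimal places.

2.1111

Put M_i = p'' at the i-th knot. Here h = (1, 1) and Δ = (2, -12), so the interior equations h_(i-1)·M_(i-1) + 2(h_(i-1)+h_i)·M_i + h_i·M_(i+1) = 6(Δ_i − Δ_(i-1)) read
  1·M_0 + 4·M_1 + 1·M_2 = 6(Δ_1 - Δ_0) = -84
Clamped end conditions give two more equations: 2h_0·M_0 + h_0·M_1 = 6(Δ_0 - p'(1)) = 12 and h_1·M_1 + 2h_1·M_2 = 6(p'(3) - Δ_1) = 54.
Hence M_0 = 51/2, M_1 = -39, M_2 = 93/2.
On [2, 3], p(x) = 6 - 27/4·(x - 2) - 39/2·(x - 2)² + 57/4·(x - 2)³.
With (x - 2) = 1/3: p(7/3) = 19/9.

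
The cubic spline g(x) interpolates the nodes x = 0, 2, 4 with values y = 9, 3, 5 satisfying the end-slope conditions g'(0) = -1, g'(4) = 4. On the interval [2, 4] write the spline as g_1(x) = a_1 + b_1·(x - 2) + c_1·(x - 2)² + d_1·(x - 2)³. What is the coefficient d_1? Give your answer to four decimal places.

-0.0625

Put m_i = g'' at the i-th knot. Here h = (2, 2) and Δ = (-3, 1), so the interior equations h_(i-1)·m_(i-1) + 2(h_(i-1)+h_i)·m_i + h_i·m_(i+1) = 6(Δ_i − Δ_(i-1)) read
  2·m_0 + 8·m_1 + 2·m_2 = 6(Δ_1 - Δ_0) = 24
Clamped end conditions give two more equations: 2h_0·m_0 + h_0·m_1 = 6(Δ_0 - g'(0)) = -12 and h_1·m_1 + 2h_1·m_2 = 6(g'(4) - Δ_1) = 18.
Forward elimination and back-substitution give m_0 = -19/4, m_1 = 7/2, m_2 = 11/4.
On [2, 4], with g_1(x) = a_1 + b_1·(x - 2) + c_1·(x - 2)² + d_1·(x - 2)³: c_1 = m_1/2 = 7/4, d_1 = (m_2 - m_1)/(6h_1) = -1/16, b_1 = Δ_1 - h_1(2m_1 + m_2)/6 = -9/4.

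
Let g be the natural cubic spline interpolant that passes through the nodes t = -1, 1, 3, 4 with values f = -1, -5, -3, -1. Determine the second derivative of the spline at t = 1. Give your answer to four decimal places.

Let M_i = g''(x_i). Step sizes h_i = 2, 2, 1; slopes of the chords Δ_i = (y_(i+1) - y_i)/h_i = -2, 1, 2.
  2·M_0 + 8·M_1 + 2·M_2 = 6(Δ_1 - Δ_0) = 18
  2·M_1 + 6·M_2 + 1·M_3 = 6(Δ_2 - Δ_1) = 6
Natural end conditions: M_0 = M_3 = 0.
Solving the tridiagonal system: M_0 = 0, M_1 = 24/11, M_2 = 3/11, M_3 = 0.

2.1818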